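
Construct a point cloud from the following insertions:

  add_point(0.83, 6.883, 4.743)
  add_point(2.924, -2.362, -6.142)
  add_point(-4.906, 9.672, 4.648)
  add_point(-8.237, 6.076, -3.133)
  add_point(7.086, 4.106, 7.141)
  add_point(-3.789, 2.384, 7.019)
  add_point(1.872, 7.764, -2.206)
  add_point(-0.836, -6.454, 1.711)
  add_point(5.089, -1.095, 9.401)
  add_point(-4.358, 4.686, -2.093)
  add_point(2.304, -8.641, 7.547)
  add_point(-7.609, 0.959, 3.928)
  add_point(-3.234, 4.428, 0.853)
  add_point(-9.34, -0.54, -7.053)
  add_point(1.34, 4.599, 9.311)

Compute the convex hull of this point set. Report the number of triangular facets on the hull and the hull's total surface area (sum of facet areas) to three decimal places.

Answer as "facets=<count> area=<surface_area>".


Hull vertices (12/15): indices [1, 2, 3, 4, 5, 6, 7, 8, 10, 11, 13, 14].

Per-facet area ½‖(b−a)×(c−a)‖:
  f1: (p1, p10, p4) → 92.6101
  f2: (p11, p10, p13) → 77.1389
  f3: (p14, p2, p4) → 24.9231
  f4: (p7, p10, p13) → 13.4574
  f5: (p7, p1, p13) → 57.6886
  f6: (p7, p1, p10) → 25.7911
  f7: (p3, p11, p13) → 33.8496
  f8: (p3, p11, p2) → 35.2553
  f9: (p6, p2, p4) → 54.4984
  f10: (p6, p1, p4) → 61.6611
  f11: (p6, p3, p2) → 41.0829
  f12: (p6, p1, p13) → 66.4115
  f13: (p6, p3, p13) → 37.8090
  f14: (p8, p10, p4) → 14.2564
  f15: (p8, p14, p4) → 17.1869
  f16: (p8, p14, p10) → 23.0226
  f17: (p5, p11, p2) → 19.8038
  f18: (p5, p14, p2) → 23.2519
  f19: (p5, p11, p10) → 31.9234
  f20: (p5, p14, p10) → 37.8543
Σ area = 789.476

Euler: V−E+F = 12−30+20 = 2.

facets=20 area=789.476


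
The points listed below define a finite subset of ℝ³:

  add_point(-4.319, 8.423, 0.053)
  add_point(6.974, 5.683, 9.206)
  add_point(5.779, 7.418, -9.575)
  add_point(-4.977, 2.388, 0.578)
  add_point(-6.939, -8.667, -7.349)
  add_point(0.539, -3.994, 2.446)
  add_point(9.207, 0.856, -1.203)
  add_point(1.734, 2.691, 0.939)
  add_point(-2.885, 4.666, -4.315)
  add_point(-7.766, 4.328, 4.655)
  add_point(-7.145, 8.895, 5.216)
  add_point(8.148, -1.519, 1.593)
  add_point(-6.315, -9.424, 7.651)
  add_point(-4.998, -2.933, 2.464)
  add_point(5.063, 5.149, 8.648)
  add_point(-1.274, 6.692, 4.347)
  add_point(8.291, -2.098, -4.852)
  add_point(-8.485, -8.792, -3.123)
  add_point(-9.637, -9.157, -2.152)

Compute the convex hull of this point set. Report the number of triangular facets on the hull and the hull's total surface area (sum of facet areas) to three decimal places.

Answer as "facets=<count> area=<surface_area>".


facets=20 area=1111.819

12 of the 19 inputs are extreme points: [0, 1, 2, 4, 6, 8, 9, 10, 11, 12, 16, 18].

Area of each hull facet:
  f1: (p4, p12, p18) → 21.9545
  f2: (p4, p10, p18) → 56.6224
  f3: (p9, p10, p18) → 11.8684
  f4: (p9, p12, p18) → 70.7619
  f5: (p9, p12, p10) → 13.1242
  f6: (p1, p12, p10) → 132.9956
  f7: (p1, p2, p6) → 60.7854
  f8: (p1, p2, p10) → 133.3109
  f9: (p16, p2, p6) → 25.7544
  f10: (p16, p4, p2) → 91.3405
  f11: (p16, p4, p12) → 124.3075
  f12: (p8, p4, p2) → 69.4931
  f13: (p11, p1, p6) → 19.9494
  f14: (p11, p1, p12) → 92.5390
  f15: (p11, p16, p6) → 9.0647
  f16: (p11, p16, p12) → 53.8141
  f17: (p0, p2, p10) → 12.5049
  f18: (p0, p8, p2) → 28.5497
  f19: (p0, p4, p10) → 52.0124
  f20: (p0, p8, p4) → 31.0665
Σ area = 1111.819

Check V−E+F: 12 − 30 + 20 = 2.


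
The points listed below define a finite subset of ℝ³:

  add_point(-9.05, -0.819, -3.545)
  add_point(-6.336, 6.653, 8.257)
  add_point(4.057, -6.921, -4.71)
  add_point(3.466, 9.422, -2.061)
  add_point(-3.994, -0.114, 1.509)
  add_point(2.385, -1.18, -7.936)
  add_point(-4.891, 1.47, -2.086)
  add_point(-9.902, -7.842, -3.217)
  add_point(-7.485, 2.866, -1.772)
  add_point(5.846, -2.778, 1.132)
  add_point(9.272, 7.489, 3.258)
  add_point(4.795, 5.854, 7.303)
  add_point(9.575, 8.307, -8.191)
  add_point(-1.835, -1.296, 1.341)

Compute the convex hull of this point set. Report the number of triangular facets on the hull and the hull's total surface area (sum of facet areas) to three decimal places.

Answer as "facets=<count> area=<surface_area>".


Extreme-point indices: [0, 1, 2, 3, 5, 7, 8, 9, 10, 11, 12] — 11 of 14 on the boundary.

Per-facet area ½‖(b−a)×(c−a)‖:
  f1: (p9, p1, p7) → 133.6955
  f2: (p0, p1, p7) → 43.4834
  f3: (p2, p9, p7) → 50.9494
  f4: (p2, p9, p12) → 55.1970
  f5: (p10, p3, p12) → 35.2849
  f6: (p10, p9, p12) → 62.8863
  f7: (p10, p3, p1) → 58.7528
  f8: (p8, p3, p12) → 46.4887
  f9: (p8, p0, p12) → 37.7045
  f10: (p8, p3, p1) → 66.6243
  f11: (p8, p0, p1) → 16.6134
  f12: (p5, p2, p7) → 47.3330
  f13: (p5, p2, p12) → 34.1766
  f14: (p5, p0, p7) → 43.1775
  f15: (p5, p0, p12) → 61.0385
  f16: (p11, p9, p1) → 58.4458
  f17: (p11, p10, p1) → 23.2274
  f18: (p11, p10, p9) → 32.4085
Σ area = 907.487

Euler characteristic 11−27+18 = 2 ✓

facets=18 area=907.487


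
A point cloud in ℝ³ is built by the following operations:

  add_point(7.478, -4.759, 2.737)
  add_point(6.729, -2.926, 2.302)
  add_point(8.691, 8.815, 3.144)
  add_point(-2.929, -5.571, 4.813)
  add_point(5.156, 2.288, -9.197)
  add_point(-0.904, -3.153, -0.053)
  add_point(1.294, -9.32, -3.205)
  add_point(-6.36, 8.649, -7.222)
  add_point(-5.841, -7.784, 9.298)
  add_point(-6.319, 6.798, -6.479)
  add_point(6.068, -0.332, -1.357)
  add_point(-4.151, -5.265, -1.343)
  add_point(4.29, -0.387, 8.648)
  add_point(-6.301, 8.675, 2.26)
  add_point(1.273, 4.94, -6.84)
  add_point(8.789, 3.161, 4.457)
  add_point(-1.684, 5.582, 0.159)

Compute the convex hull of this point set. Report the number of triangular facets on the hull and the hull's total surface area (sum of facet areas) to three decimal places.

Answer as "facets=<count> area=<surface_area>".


11 of the 17 inputs are extreme points: [0, 2, 4, 6, 7, 8, 9, 11, 12, 13, 15].

Facet areas (half cross-product norm):
  f1: (p4, p6, p7) → 90.1862
  f2: (p11, p6, p8) → 37.7956
  f3: (p0, p6, p8) → 67.8112
  f4: (p0, p4, p15) → 55.3868
  f5: (p0, p4, p6) → 62.8672
  f6: (p12, p13, p8) → 94.5887
  f7: (p12, p0, p15) → 25.8796
  f8: (p12, p0, p8) → 50.2929
  f9: (p9, p11, p8) → 61.2352
  f10: (p9, p13, p7) → 8.7871
  f11: (p9, p13, p8) → 78.5490
  f12: (p9, p6, p7) → 7.8402
  f13: (p9, p11, p6) → 39.1620
  f14: (p2, p12, p15) → 16.3341
  f15: (p2, p12, p13) → 81.2523
  f16: (p2, p13, p7) → 71.0542
  f17: (p2, p4, p7) → 94.9624
  f18: (p2, p4, p15) → 40.5442
Σ area = 984.529

Euler: V−E+F = 11−27+18 = 2.

facets=18 area=984.529


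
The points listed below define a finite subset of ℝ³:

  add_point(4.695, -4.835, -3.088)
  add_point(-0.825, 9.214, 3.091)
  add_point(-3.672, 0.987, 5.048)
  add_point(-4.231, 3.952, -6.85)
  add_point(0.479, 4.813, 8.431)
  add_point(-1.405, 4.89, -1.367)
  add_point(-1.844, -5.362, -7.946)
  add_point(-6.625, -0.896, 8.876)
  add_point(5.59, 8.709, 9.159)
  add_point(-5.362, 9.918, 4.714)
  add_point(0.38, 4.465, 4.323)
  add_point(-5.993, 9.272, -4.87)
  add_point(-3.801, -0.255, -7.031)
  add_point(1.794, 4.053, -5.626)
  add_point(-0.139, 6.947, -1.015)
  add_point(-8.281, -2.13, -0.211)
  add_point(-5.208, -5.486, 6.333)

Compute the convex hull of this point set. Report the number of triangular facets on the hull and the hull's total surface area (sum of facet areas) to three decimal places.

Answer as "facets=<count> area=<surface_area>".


facets=20 area=812.890

Points on the hull: [0, 1, 3, 6, 7, 8, 9, 11, 12, 13, 15, 16] (12 of 17).

Facet areas (half cross-product norm):
  f1: (p7, p9, p15) → 53.1433
  f2: (p7, p9, p8) → 68.6732
  f3: (p11, p9, p15) → 57.5746
  f4: (p16, p6, p15) → 40.9188
  f5: (p16, p7, p15) → 21.6052
  f6: (p16, p7, p8) → 39.9365
  f7: (p12, p6, p15) → 23.0538
  f8: (p12, p11, p15) → 41.7784
  f9: (p1, p9, p8) → 19.1734
  f10: (p1, p11, p8) → 10.0867
  f11: (p1, p11, p9) → 22.4984
  f12: (p13, p11, p8) → 74.9850
  f13: (p0, p16, p8) → 115.1510
  f14: (p0, p16, p6) → 55.0088
  f15: (p0, p13, p8) → 77.2203
  f16: (p0, p13, p6) → 37.2348
  f17: (p3, p12, p11) → 4.4951
  f18: (p3, p13, p11) → 17.8682
  f19: (p3, p12, p6) → 3.3542
  f20: (p3, p13, p6) → 29.1307
Σ area = 812.890

Euler: V−E+F = 12−30+20 = 2.


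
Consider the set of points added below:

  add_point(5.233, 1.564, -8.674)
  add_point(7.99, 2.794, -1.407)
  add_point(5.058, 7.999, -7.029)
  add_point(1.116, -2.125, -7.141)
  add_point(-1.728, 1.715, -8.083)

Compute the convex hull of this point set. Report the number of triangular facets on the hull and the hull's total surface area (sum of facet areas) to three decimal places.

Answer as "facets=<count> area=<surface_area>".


facets=6 area=146.431

Extreme-point indices: [0, 1, 2, 3, 4] — 5 of 5 on the boundary.

Per-facet area ½‖(b−a)×(c−a)‖:
  f1: (p2, p1, p4) → 38.0253
  f2: (p0, p2, p4) → 23.1600
  f3: (p0, p2, p1) → 24.2786
  f4: (p3, p1, p4) → 24.6882
  f5: (p3, p0, p4) → 13.8331
  f6: (p3, p0, p1) → 22.4458
Σ area = 146.431

Check V−E+F: 5 − 9 + 6 = 2.


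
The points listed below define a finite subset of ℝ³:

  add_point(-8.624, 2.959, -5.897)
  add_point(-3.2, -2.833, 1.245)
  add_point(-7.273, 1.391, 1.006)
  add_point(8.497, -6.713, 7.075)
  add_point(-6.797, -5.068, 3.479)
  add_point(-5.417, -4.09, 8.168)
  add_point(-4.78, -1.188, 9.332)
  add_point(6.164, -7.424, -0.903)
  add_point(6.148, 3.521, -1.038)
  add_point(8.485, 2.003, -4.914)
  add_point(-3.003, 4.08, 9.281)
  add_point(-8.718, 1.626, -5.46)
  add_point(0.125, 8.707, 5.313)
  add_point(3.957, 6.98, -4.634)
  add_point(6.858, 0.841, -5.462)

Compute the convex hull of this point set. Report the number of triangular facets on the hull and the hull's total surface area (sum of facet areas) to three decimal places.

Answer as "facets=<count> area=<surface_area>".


Points on the hull: [0, 2, 3, 4, 5, 6, 7, 8, 9, 10, 11, 12, 13, 14] (14 of 15).

Triangle areas on the boundary:
  f1: (p10, p12, p3) → 54.4901
  f2: (p10, p6, p3) → 40.3767
  f3: (p13, p9, p12) → 33.4026
  f4: (p8, p12, p3) → 67.0417
  f5: (p8, p9, p3) → 31.2409
  f6: (p8, p9, p12) → 6.9024
  f7: (p5, p6, p3) → 22.6578
  f8: (p5, p4, p3) → 34.9236
  f9: (p7, p9, p3) → 42.6739
  f10: (p7, p4, p3) → 57.8213
  f11: (p7, p4, p11) → 78.6554
  f12: (p2, p10, p6) → 24.7429
  f13: (p2, p5, p6) → 14.3393
  f14: (p2, p4, p11) → 21.1027
  f15: (p2, p5, p4) → 17.0218
  f16: (p0, p13, p12) → 70.1867
  f17: (p0, p10, p12) → 52.3267
  f18: (p0, p2, p11) → 4.4120
  f19: (p0, p2, p10) → 18.9475
  f20: (p14, p7, p11) → 73.7711
  f21: (p14, p7, p9) → 8.9045
  f22: (p14, p0, p11) → 10.9614
  f23: (p14, p13, p9) → 6.9437
  f24: (p14, p0, p13) → 45.0583
Σ area = 838.905

Euler: V−E+F = 14−36+24 = 2.

facets=24 area=838.905


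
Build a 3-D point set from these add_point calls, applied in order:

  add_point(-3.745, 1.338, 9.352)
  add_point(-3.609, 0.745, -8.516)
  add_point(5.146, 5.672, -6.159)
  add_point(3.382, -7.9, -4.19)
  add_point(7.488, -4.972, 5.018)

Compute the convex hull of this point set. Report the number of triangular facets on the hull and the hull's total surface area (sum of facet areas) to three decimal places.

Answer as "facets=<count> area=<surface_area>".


Points on the hull: [0, 1, 2, 3, 4] (5 of 5).

Per-facet area ½‖(b−a)×(c−a)‖:
  f1: (p2, p4, p0) → 103.6871
  f2: (p1, p2, p0) → 89.5999
  f3: (p3, p4, p0) → 71.0916
  f4: (p3, p1, p0) → 100.5232
  f5: (p3, p2, p4) → 71.1341
  f6: (p3, p1, p2) → 59.8433
Σ area = 495.879

Euler characteristic 5−9+6 = 2 ✓

facets=6 area=495.879


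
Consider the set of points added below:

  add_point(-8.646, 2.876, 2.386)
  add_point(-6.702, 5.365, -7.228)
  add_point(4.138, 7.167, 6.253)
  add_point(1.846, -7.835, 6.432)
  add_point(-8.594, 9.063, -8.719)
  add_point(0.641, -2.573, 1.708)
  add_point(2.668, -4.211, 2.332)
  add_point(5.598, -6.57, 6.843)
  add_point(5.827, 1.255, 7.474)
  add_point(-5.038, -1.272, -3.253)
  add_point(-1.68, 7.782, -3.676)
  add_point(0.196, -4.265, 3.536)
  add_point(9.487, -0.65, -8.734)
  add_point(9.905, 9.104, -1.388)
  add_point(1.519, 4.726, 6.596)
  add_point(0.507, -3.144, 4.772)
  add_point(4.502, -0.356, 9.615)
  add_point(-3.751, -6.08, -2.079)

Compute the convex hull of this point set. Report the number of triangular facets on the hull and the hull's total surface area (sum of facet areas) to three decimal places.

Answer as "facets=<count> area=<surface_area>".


facets=18 area=999.513

Hull vertices (11/18): indices [0, 2, 3, 4, 7, 8, 12, 13, 14, 16, 17].

Area of each hull facet:
  f1: (p4, p12, p13) → 117.5436
  f2: (p16, p3, p0) → 63.4149
  f3: (p2, p4, p0) → 88.8193
  f4: (p2, p4, p13) → 93.8046
  f5: (p8, p2, p13) → 30.1110
  f6: (p8, p2, p16) → 7.9542
  f7: (p7, p12, p3) → 33.1448
  f8: (p7, p16, p3) → 13.4982
  f9: (p7, p8, p16) → 10.2165
  f10: (p7, p12, p13) → 100.8457
  f11: (p7, p8, p13) → 40.1502
  f12: (p17, p4, p12) → 132.3259
  f13: (p17, p12, p3) → 81.4605
  f14: (p17, p4, p0) → 70.7549
  f15: (p17, p3, p0) → 57.5194
  f16: (p14, p16, p0) → 32.8856
  f17: (p14, p2, p0) → 13.4942
  f18: (p14, p2, p16) → 11.5693
Σ area = 999.513

Euler characteristic 11−27+18 = 2 ✓


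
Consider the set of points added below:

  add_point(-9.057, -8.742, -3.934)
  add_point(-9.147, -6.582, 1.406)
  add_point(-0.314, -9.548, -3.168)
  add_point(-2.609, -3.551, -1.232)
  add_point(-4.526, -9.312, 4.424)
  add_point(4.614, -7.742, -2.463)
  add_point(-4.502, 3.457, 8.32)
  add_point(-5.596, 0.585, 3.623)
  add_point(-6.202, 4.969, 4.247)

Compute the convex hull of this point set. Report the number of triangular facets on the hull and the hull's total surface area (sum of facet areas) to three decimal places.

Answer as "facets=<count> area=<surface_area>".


facets=12 area=407.768

Hull vertices (8/9): indices [0, 1, 2, 3, 4, 5, 6, 8].

Triangle areas on the boundary:
  f1: (p6, p8, p1) → 28.5820
  f2: (p6, p8, p5) → 41.6451
  f3: (p4, p6, p1) → 39.4617
  f4: (p4, p6, p5) → 77.0367
  f5: (p0, p8, p1) → 29.1356
  f6: (p0, p4, p1) → 17.0460
  f7: (p3, p8, p5) → 29.7985
  f8: (p3, p0, p5) → 35.1449
  f9: (p3, p0, p8) → 43.2231
  f10: (p2, p4, p5) → 21.7436
  f11: (p2, p0, p5) → 10.0006
  f12: (p2, p0, p4) → 34.9502
Σ area = 407.768

Check V−E+F: 8 − 18 + 12 = 2.


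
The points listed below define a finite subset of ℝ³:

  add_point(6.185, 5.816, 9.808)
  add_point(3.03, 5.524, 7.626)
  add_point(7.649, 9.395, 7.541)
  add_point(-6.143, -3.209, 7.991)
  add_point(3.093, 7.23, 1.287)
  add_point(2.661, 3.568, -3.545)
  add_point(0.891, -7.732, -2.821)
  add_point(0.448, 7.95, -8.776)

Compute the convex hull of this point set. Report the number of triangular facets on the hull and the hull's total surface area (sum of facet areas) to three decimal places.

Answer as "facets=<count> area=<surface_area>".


Extreme-point indices: [0, 1, 2, 3, 5, 6, 7] — 7 of 8 on the boundary.

Triangle areas on the boundary:
  f1: (p7, p6, p3) → 114.5819
  f2: (p0, p6, p3) → 104.3318
  f3: (p0, p6, p2) → 40.9059
  f4: (p1, p7, p3) → 106.2933
  f5: (p1, p7, p2) → 50.5658
  f6: (p1, p0, p3) → 18.9337
  f7: (p1, p0, p2) → 8.6147
  f8: (p5, p6, p2) → 69.6926
  f9: (p5, p7, p2) → 43.1875
  f10: (p5, p7, p6) → 32.8649
Σ area = 589.972

Euler: V−E+F = 7−15+10 = 2.

facets=10 area=589.972


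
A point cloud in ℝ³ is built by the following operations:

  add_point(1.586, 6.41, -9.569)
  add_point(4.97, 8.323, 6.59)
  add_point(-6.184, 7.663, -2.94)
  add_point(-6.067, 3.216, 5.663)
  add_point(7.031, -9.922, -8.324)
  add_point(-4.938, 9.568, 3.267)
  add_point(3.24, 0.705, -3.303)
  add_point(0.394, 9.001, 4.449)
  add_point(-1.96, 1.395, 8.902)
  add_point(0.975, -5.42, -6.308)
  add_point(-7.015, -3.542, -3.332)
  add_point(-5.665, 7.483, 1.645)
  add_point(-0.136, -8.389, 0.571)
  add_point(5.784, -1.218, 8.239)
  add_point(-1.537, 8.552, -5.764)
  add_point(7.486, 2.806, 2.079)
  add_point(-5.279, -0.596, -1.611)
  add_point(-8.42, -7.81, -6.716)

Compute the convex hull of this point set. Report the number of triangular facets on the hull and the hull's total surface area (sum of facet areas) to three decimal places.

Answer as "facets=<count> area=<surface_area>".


14 of the 18 inputs are extreme points: [0, 1, 2, 3, 4, 5, 7, 8, 11, 12, 13, 14, 15, 17].

Facet areas (half cross-product norm):
  f1: (p4, p0, p17) → 122.0912
  f2: (p4, p0, p15) → 104.3257
  f3: (p2, p0, p17) → 81.6370
  f4: (p3, p8, p17) → 43.9279
  f5: (p3, p8, p5) → 17.5857
  f6: (p3, p2, p17) → 75.7681
  f7: (p1, p8, p5) → 46.0613
  f8: (p1, p0, p15) → 50.4035
  f9: (p12, p4, p17) → 63.6265
  f10: (p12, p8, p17) → 68.8613
  f11: (p14, p2, p5) → 17.5077
  f12: (p14, p2, p0) → 9.0769
  f13: (p14, p1, p0) → 35.1213
  f14: (p11, p2, p5) → 5.1170
  f15: (p11, p3, p5) → 7.9363
  f16: (p11, p3, p2) → 9.6908
  f17: (p13, p1, p15) → 28.1080
  f18: (p13, p1, p8) → 36.8766
  f19: (p13, p12, p8) → 48.1725
  f20: (p13, p4, p15) → 61.8018
  f21: (p13, p12, p4) → 66.9791
  f22: (p7, p1, p5) → 3.0535
  f23: (p7, p14, p5) → 26.3353
  f24: (p7, p14, p1) → 21.7273
Σ area = 1051.792

Euler characteristic 14−36+24 = 2 ✓

facets=24 area=1051.792


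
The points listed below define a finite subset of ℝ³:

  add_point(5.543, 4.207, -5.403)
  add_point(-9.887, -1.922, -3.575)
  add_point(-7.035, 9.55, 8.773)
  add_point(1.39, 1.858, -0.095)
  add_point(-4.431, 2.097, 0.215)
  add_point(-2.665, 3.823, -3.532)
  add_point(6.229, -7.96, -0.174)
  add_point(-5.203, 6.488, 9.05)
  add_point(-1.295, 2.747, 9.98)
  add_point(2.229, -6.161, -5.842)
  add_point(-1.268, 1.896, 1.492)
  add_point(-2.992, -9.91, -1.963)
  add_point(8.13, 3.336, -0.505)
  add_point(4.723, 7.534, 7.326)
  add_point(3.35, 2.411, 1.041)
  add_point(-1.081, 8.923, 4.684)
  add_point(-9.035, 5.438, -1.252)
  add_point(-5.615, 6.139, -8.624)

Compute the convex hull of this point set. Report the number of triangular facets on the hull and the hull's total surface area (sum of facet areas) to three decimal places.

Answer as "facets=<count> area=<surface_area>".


facets=22 area=962.092

Hull vertices (13/18): indices [0, 1, 2, 6, 7, 8, 9, 11, 12, 13, 15, 16, 17].

Triangle areas on the boundary:
  f1: (p16, p2, p1) → 32.6600
  f2: (p16, p17, p1) → 31.3430
  f3: (p16, p17, p2) → 31.4585
  f4: (p15, p17, p2) → 49.8657
  f5: (p13, p6, p12) → 51.0420
  f6: (p13, p15, p2) → 20.2027
  f7: (p9, p17, p1) → 66.3880
  f8: (p8, p13, p2) → 36.5304
  f9: (p8, p13, p6) → 66.5500
  f10: (p11, p9, p1) → 40.0690
  f11: (p11, p9, p6) → 26.6142
  f12: (p11, p8, p6) → 77.9881
  f13: (p0, p6, p12) → 31.9617
  f14: (p0, p9, p6) → 39.0089
  f15: (p0, p9, p17) → 63.4658
  f16: (p0, p13, p12) → 23.3299
  f17: (p0, p15, p17) → 71.9620
  f18: (p0, p13, p15) → 41.2729
  f19: (p7, p8, p2) → 2.7298
  f20: (p7, p11, p8) → 45.6484
  f21: (p7, p2, p1) → 27.5754
  f22: (p7, p11, p1) → 84.4250
Σ area = 962.092

Check V−E+F: 13 − 33 + 22 = 2.


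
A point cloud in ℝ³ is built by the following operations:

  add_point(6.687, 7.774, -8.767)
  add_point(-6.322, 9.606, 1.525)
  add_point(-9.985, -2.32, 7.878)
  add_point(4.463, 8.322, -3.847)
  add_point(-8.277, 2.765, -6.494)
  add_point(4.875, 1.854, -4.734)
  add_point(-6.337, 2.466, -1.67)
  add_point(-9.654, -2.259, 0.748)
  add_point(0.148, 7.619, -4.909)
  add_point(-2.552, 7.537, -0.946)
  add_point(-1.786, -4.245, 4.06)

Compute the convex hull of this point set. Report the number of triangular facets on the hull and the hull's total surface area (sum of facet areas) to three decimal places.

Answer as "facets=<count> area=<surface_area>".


Points on the hull: [0, 1, 2, 3, 4, 5, 7, 10] (8 of 11).

Facet areas (half cross-product norm):
  f1: (p4, p1, p2) → 72.6246
  f2: (p4, p1, p0) → 82.4015
  f3: (p3, p1, p2) → 79.6511
  f4: (p3, p10, p2) → 68.7628
  f5: (p3, p1, p0) → 20.6830
  f6: (p7, p10, p2) → 29.4423
  f7: (p7, p4, p2) → 18.0919
  f8: (p5, p4, p0) → 48.8092
  f9: (p5, p3, p0) → 17.1934
  f10: (p5, p3, p10) → 38.6141
  f11: (p5, p7, p10) → 54.9587
  f12: (p5, p7, p4) → 59.3251
Σ area = 590.558

Check V−E+F: 8 − 18 + 12 = 2.

facets=12 area=590.558


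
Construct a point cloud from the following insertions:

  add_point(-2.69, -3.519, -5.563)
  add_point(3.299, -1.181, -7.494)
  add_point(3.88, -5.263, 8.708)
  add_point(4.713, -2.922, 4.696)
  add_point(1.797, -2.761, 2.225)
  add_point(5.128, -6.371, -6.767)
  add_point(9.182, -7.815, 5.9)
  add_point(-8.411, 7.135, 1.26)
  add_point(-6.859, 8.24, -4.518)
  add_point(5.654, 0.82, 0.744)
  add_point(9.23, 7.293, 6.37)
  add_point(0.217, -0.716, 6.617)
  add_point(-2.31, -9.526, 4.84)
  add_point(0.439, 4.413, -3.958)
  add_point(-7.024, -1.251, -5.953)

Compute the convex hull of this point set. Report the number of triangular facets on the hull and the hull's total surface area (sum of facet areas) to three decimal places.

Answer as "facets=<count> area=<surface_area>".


Extreme-point indices: [0, 1, 2, 5, 6, 7, 8, 10, 11, 12, 13, 14] — 12 of 15 on the boundary.

Area of each hull facet:
  f1: (p2, p6, p10) → 45.1175
  f2: (p2, p6, p12) → 26.9932
  f3: (p8, p10, p7) → 55.8633
  f4: (p11, p12, p7) → 56.8545
  f5: (p11, p2, p12) → 25.5876
  f6: (p11, p10, p7) → 77.1059
  f7: (p11, p2, p10) → 37.3463
  f8: (p13, p1, p10) → 48.0531
  f9: (p13, p8, p10) → 49.1007
  f10: (p13, p8, p1) → 21.9185
  f11: (p14, p8, p1) → 50.1020
  f12: (p14, p12, p7) → 80.2257
  f13: (p14, p8, p7) → 29.1783
  f14: (p5, p14, p1) → 27.6310
  f15: (p5, p6, p12) → 72.5429
  f16: (p5, p1, p10) → 46.6013
  f17: (p5, p6, p10) → 100.8034
  f18: (p0, p14, p12) → 27.8601
  f19: (p0, p5, p12) → 50.3883
  f20: (p0, p5, p14) → 5.2905
Σ area = 934.564

Euler characteristic 12−30+20 = 2 ✓

facets=20 area=934.564


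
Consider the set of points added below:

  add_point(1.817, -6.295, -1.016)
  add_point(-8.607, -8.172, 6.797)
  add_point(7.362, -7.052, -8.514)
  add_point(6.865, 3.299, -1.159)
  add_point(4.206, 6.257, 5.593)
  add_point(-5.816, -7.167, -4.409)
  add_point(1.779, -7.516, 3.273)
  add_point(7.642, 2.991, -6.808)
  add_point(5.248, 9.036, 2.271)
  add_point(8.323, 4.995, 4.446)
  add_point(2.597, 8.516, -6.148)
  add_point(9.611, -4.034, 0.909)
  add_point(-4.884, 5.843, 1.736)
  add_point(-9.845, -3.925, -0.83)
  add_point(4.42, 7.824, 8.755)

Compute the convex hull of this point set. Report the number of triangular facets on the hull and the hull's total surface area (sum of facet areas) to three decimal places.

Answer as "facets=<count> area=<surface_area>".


Hull vertices (12/15): indices [1, 2, 5, 6, 7, 8, 9, 10, 11, 12, 13, 14].

Triangle areas on the boundary:
  f1: (p12, p1, p13) → 48.9744
  f2: (p12, p10, p13) → 59.1856
  f3: (p12, p10, p8) → 44.0293
  f4: (p14, p12, p8) → 35.0824
  f5: (p14, p12, p1) → 89.7845
  f6: (p5, p1, p13) → 27.3949
  f7: (p5, p1, p2) → 68.4283
  f8: (p5, p10, p13) → 55.9739
  f9: (p5, p10, p2) → 107.8977
  f10: (p6, p2, p11) → 45.0140
  f11: (p6, p1, p2) → 51.4663
  f12: (p6, p14, p11) → 66.6925
  f13: (p6, p14, p1) → 90.2031
  f14: (p7, p2, p11) → 46.0488
  f15: (p7, p10, p2) → 26.5114
  f16: (p7, p10, p8) → 33.1127
  f17: (p9, p14, p11) → 21.8041
  f18: (p9, p14, p8) → 16.4162
  f19: (p9, p7, p11) → 48.2099
  f20: (p9, p7, p8) → 30.2505
Σ area = 1012.480

Euler characteristic 12−30+20 = 2 ✓

facets=20 area=1012.480


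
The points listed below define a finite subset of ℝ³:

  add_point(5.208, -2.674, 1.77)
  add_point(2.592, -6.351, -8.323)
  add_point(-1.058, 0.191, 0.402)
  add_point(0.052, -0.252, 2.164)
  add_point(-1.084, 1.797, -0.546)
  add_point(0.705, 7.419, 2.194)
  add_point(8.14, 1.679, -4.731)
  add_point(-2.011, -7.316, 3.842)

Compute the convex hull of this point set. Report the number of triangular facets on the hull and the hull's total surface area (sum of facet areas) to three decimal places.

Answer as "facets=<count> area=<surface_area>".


6 of the 8 inputs are extreme points: [0, 1, 4, 5, 6, 7].

Triangle areas on the boundary:
  f1: (p1, p5, p6) → 58.8364
  f2: (p0, p5, p7) → 48.3595
  f3: (p0, p5, p6) → 44.0360
  f4: (p0, p1, p7) → 48.2246
  f5: (p0, p1, p6) → 41.1521
  f6: (p4, p5, p7) → 25.9567
  f7: (p4, p1, p7) → 57.3015
  f8: (p4, p1, p5) → 23.8495
Σ area = 347.716

Euler: V−E+F = 6−12+8 = 2.

facets=8 area=347.716


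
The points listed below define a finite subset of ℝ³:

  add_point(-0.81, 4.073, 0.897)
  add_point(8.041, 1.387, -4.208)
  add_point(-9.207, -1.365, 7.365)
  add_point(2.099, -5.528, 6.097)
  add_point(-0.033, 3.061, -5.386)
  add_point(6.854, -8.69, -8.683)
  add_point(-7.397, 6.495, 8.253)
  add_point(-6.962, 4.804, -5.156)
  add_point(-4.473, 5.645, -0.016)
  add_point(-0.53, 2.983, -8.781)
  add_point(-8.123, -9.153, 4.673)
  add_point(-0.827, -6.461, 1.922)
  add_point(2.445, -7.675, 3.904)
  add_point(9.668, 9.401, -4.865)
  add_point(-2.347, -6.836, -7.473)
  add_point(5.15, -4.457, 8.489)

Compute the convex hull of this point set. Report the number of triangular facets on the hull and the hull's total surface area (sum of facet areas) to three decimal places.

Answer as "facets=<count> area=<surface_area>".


facets=16 area=1143.941

Hull vertices (10/16): indices [2, 5, 6, 7, 9, 10, 12, 13, 14, 15].

Area of each hull facet:
  f1: (p5, p15, p13) → 151.2954
  f2: (p5, p9, p13) → 87.5018
  f3: (p6, p15, p2) → 59.7443
  f4: (p6, p15, p13) → 157.1344
  f5: (p12, p5, p15) → 33.6026
  f6: (p14, p5, p9) → 47.6540
  f7: (p7, p9, p13) → 43.8913
  f8: (p7, p6, p13) → 116.6493
  f9: (p7, p6, p2) → 53.4877
  f10: (p7, p14, p9) → 38.2852
  f11: (p10, p15, p2) → 58.4054
  f12: (p10, p12, p15) → 29.7485
  f13: (p10, p7, p2) → 58.4475
  f14: (p10, p7, p14) → 85.7732
  f15: (p10, p12, p5) → 66.0998
  f16: (p10, p14, p5) → 56.2205
Σ area = 1143.941

Euler: V−E+F = 10−24+16 = 2.


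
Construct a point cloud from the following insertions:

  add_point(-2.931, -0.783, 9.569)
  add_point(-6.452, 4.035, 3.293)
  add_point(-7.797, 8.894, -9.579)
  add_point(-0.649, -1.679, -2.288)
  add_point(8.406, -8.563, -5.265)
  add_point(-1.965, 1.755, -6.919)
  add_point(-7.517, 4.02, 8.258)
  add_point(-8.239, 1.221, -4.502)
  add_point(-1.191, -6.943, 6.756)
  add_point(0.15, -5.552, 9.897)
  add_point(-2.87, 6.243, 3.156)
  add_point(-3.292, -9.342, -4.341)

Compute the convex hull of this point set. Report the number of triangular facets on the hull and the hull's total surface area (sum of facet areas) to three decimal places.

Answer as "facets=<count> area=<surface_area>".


facets=14 area=824.245

Extreme-point indices: [0, 2, 4, 6, 7, 8, 9, 10, 11] — 9 of 12 on the boundary.

Per-facet area ½‖(b−a)×(c−a)‖:
  f1: (p6, p2, p7) → 56.2929
  f2: (p11, p2, p7) → 36.0433
  f3: (p11, p2, p4) → 113.4263
  f4: (p11, p6, p7) → 75.3648
  f5: (p10, p2, p4) → 141.9348
  f6: (p10, p6, p2) → 44.3552
  f7: (p10, p9, p4) → 120.1448
  f8: (p8, p9, p4) → 25.0831
  f9: (p8, p11, p4) → 67.4082
  f10: (p8, p6, p9) → 22.7895
  f11: (p8, p11, p6) → 72.0720
  f12: (p0, p6, p9) → 4.4249
  f13: (p0, p10, p9) → 20.4461
  f14: (p0, p10, p6) → 24.4591
Σ area = 824.245

Check V−E+F: 9 − 21 + 14 = 2.


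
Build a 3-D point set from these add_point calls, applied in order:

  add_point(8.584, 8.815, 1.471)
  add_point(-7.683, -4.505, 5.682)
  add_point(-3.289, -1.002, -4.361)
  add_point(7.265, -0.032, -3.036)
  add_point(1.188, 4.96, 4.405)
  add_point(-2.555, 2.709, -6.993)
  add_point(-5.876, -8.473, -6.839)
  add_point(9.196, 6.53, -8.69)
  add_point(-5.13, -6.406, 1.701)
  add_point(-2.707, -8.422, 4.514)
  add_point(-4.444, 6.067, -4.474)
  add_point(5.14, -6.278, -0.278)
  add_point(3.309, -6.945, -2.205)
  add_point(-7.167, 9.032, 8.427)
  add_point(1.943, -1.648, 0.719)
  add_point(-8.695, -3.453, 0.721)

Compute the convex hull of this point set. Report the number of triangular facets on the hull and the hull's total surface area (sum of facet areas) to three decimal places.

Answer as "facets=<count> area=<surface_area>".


13 of the 16 inputs are extreme points: [0, 1, 3, 4, 5, 6, 7, 9, 10, 11, 12, 13, 15].

Area of each hull facet:
  f1: (p10, p13, p15) → 74.5746
  f2: (p10, p6, p15) → 55.3192
  f3: (p10, p13, p7) → 85.3482
  f4: (p0, p13, p7) → 80.2237
  f5: (p0, p9, p11) → 68.9810
  f6: (p12, p6, p7) → 80.5445
  f7: (p12, p11, p7) → 21.7203
  f8: (p12, p9, p6) → 45.6582
  f9: (p12, p9, p11) → 12.5139
  f10: (p5, p6, p7) → 60.0933
  f11: (p5, p10, p7) → 27.8852
  f12: (p5, p10, p6) → 21.9640
  f13: (p1, p6, p15) → 19.6989
  f14: (p1, p9, p6) → 37.9342
  f15: (p1, p13, p15) → 35.7392
  f16: (p1, p9, p13) → 35.5062
  f17: (p3, p11, p7) → 9.2832
  f18: (p3, p0, p7) → 40.8280
  f19: (p3, p0, p11) → 27.6033
  f20: (p4, p9, p13) → 69.7521
  f21: (p4, p0, p13) → 34.1519
  f22: (p4, p0, p9) → 46.5578
Σ area = 991.881

Check V−E+F: 13 − 33 + 22 = 2.

facets=22 area=991.881


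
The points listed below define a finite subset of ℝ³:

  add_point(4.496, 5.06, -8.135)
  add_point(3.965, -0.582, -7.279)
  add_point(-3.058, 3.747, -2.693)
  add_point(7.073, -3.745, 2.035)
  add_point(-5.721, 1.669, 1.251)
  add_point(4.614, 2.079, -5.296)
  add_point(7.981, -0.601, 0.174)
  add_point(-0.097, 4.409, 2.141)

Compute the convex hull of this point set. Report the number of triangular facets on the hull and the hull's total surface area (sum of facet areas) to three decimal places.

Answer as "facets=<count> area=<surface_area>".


7 of the 8 inputs are extreme points: [0, 1, 2, 3, 4, 6, 7].

Per-facet area ½‖(b−a)×(c−a)‖:
  f1: (p7, p0, p6) → 47.5801
  f2: (p1, p0, p6) → 24.1628
  f3: (p2, p7, p4) → 13.9840
  f4: (p2, p7, p0) → 26.7868
  f5: (p2, p1, p4) → 20.1861
  f6: (p2, p1, p0) → 25.7160
  f7: (p3, p1, p4) → 64.1927
  f8: (p3, p1, p6) → 15.0838
  f9: (p3, p7, p4) → 33.1209
  f10: (p3, p7, p6) → 18.1160
Σ area = 288.929

Check V−E+F: 7 − 15 + 10 = 2.

facets=10 area=288.929


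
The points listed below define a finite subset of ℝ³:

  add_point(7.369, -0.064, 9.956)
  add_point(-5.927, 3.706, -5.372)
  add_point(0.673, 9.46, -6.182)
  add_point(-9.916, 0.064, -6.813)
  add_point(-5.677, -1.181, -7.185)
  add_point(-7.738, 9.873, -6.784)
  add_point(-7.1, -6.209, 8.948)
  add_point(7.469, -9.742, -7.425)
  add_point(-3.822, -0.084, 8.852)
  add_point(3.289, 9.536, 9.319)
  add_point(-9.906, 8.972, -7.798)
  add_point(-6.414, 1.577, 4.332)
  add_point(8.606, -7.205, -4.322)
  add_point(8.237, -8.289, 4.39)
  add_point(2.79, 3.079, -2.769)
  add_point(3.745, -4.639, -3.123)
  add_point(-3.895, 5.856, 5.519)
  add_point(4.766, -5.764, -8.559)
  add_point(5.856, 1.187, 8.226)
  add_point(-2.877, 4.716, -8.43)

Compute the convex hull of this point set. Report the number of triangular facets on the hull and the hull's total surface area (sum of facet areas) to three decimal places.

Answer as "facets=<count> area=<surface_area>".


Points on the hull: [0, 2, 3, 5, 6, 7, 8, 9, 10, 11, 12, 13, 16, 17, 19] (15 of 20).

Per-facet area ½‖(b−a)×(c−a)‖:
  f1: (p13, p0, p12) → 38.9931
  f2: (p13, p6, p0) → 75.4316
  f3: (p9, p6, p0) → 82.3077
  f4: (p9, p0, p12) → 77.2001
  f5: (p10, p17, p3) → 66.6758
  f6: (p10, p6, p3) → 68.2935
  f7: (p10, p9, p5) → 14.9784
  f8: (p7, p6, p3) → 164.1241
  f9: (p7, p17, p3) → 24.7969
  f10: (p7, p13, p12) → 13.8809
  f11: (p7, p13, p6) → 93.5540
  f12: (p2, p10, p5) → 5.5881
  f13: (p2, p9, p5) → 64.4884
  f14: (p2, p9, p12) → 143.7936
  f15: (p2, p7, p12) → 36.1160
  f16: (p2, p7, p17) → 19.0713
  f17: (p16, p10, p9) → 52.4095
  f18: (p19, p10, p17) → 20.8830
  f19: (p19, p2, p17) → 39.4792
  f20: (p19, p2, p10) → 26.0605
  f21: (p8, p9, p6) → 6.3975
  f22: (p8, p16, p6) → 15.0836
  f23: (p8, p16, p9) → 30.0739
  f24: (p11, p10, p6) → 36.3156
  f25: (p11, p16, p6) → 17.8437
  f26: (p11, p16, p10) → 37.1039
Σ area = 1270.944

Euler: V−E+F = 15−39+26 = 2.

facets=26 area=1270.944


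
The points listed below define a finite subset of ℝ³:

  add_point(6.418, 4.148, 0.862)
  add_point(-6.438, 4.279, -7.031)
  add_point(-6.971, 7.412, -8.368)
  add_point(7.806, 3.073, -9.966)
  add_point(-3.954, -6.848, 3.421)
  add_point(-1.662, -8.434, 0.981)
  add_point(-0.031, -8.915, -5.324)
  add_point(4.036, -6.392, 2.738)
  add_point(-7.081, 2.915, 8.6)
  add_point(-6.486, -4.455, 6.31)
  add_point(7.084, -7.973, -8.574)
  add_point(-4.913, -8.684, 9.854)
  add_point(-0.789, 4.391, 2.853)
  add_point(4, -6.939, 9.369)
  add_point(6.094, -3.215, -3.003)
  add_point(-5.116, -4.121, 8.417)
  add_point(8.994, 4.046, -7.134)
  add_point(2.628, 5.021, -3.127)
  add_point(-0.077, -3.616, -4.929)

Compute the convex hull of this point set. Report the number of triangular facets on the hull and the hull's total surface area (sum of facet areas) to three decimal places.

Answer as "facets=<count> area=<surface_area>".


facets=20 area=1064.200

Extreme-point indices: [0, 1, 2, 3, 6, 8, 9, 10, 11, 12, 13, 16] — 12 of 19 on the boundary.

Facet areas (half cross-product norm):
  f1: (p12, p2, p8) → 54.8994
  f2: (p1, p2, p6) → 9.7440
  f3: (p3, p2, p16) → 24.5485
  f4: (p11, p13, p8) → 53.9576
  f5: (p0, p13, p16) → 47.0378
  f6: (p0, p13, p8) → 95.4282
  f7: (p0, p12, p8) → 15.8234
  f8: (p0, p2, p16) → 66.8927
  f9: (p0, p12, p2) → 47.8786
  f10: (p10, p11, p6) → 46.7772
  f11: (p10, p11, p13) → 81.1253
  f12: (p10, p2, p6) → 69.8761
  f13: (p10, p3, p2) → 84.5780
  f14: (p10, p13, p16) → 110.5563
  f15: (p10, p3, p16) → 17.5577
  f16: (p9, p1, p6) → 95.4986
  f17: (p9, p11, p6) → 39.7893
  f18: (p9, p1, p2) → 15.6667
  f19: (p9, p2, p8) → 67.8773
  f20: (p9, p11, p8) → 18.6876
Σ area = 1064.200

Euler characteristic 12−30+20 = 2 ✓


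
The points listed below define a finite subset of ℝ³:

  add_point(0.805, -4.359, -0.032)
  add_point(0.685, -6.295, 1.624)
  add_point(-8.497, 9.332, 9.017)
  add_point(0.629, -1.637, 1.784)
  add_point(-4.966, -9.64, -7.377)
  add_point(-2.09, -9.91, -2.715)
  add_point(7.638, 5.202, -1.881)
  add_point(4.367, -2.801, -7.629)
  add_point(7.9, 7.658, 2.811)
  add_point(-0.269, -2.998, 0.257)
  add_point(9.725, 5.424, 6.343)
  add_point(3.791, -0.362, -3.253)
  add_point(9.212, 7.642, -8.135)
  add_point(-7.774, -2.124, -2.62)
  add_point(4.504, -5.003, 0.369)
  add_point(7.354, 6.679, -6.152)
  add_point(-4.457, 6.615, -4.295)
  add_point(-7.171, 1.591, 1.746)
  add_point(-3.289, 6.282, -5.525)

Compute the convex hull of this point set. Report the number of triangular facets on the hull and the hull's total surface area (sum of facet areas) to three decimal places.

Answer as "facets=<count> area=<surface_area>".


Hull vertices (12/19): indices [1, 2, 4, 5, 7, 8, 10, 12, 13, 14, 16, 18].

Triangle areas on the boundary:
  f1: (p1, p10, p2) → 136.2345
  f2: (p1, p5, p2) → 52.8950
  f3: (p8, p10, p2) → 39.7261
  f4: (p8, p12, p2) → 86.1583
  f5: (p8, p12, p10) → 17.4272
  f6: (p13, p5, p2) → 63.0834
  f7: (p4, p18, p12) → 101.7534
  f8: (p4, p13, p5) → 24.8557
  f9: (p14, p1, p10) → 24.4398
  f10: (p14, p1, p5) → 12.3437
  f11: (p14, p12, p10) → 90.1557
  f12: (p16, p13, p2) → 67.0356
  f13: (p16, p12, p2) → 86.5891
  f14: (p16, p18, p12) → 6.9194
  f15: (p16, p4, p18) → 13.6432
  f16: (p16, p4, p13) → 37.0921
  f17: (p7, p4, p12) → 32.2151
  f18: (p7, p14, p12) → 45.9472
  f19: (p7, p4, p5) → 29.4165
  f20: (p7, p14, p5) → 35.6624
Σ area = 1003.593

Euler: V−E+F = 12−30+20 = 2.

facets=20 area=1003.593


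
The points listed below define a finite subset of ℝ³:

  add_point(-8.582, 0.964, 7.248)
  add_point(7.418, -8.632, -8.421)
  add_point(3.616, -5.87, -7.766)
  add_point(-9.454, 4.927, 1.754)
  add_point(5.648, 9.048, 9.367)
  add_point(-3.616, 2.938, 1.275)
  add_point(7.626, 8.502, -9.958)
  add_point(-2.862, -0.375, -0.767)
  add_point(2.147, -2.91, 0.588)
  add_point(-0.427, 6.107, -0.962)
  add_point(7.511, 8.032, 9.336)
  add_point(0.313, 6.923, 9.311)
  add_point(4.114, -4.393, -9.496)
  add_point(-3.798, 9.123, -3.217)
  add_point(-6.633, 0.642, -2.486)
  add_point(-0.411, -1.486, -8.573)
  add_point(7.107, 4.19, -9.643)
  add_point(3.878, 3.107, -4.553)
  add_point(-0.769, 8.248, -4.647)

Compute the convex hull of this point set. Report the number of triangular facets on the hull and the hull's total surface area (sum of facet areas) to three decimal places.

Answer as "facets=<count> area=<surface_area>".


13 of the 19 inputs are extreme points: [0, 1, 2, 3, 4, 6, 8, 10, 11, 12, 13, 14, 15].

Facet areas (half cross-product norm):
  f1: (p11, p0, p3) → 37.1671
  f2: (p10, p1, p6) → 164.9443
  f3: (p10, p4, p6) → 20.4792
  f4: (p10, p11, p4) → 4.6916
  f5: (p10, p11, p0) → 18.0928
  f6: (p13, p15, p6) → 71.2465
  f7: (p13, p4, p6) → 103.8312
  f8: (p13, p11, p3) → 52.3198
  f9: (p13, p11, p4) → 37.3192
  f10: (p12, p1, p6) → 29.4754
  f11: (p12, p15, p6) → 34.9182
  f12: (p12, p15, p1) → 7.1392
  f13: (p14, p0, p3) → 22.6473
  f14: (p14, p13, p3) → 27.0582
  f15: (p14, p13, p15) → 40.1472
  f16: (p14, p0, p1) → 76.9217
  f17: (p8, p0, p1) → 37.0057
  f18: (p8, p10, p1) → 69.0672
  f19: (p8, p10, p0) → 96.7005
  f20: (p2, p15, p1) → 4.7256
  f21: (p2, p14, p1) → 8.6253
  f22: (p2, p14, p15) → 22.5218
Σ area = 987.045

Euler characteristic 13−33+22 = 2 ✓

facets=22 area=987.045


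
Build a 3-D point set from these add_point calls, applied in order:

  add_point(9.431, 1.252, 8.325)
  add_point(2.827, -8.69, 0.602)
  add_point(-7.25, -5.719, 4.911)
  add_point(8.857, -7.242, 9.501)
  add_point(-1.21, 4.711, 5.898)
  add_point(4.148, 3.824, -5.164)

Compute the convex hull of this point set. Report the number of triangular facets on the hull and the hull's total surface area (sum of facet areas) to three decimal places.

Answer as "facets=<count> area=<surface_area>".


facets=8 area=556.719

Hull vertices (6/6): indices [0, 1, 2, 3, 4, 5].

Area of each hull facet:
  f1: (p5, p3, p0) → 60.8003
  f2: (p1, p3, p2) → 60.9130
  f3: (p1, p5, p2) → 78.5859
  f4: (p1, p5, p3) → 74.0007
  f5: (p4, p3, p2) → 92.1629
  f6: (p4, p3, p0) → 47.4327
  f7: (p4, p5, p2) → 74.2628
  f8: (p4, p5, p0) → 68.5611
Σ area = 556.719

Euler: V−E+F = 6−12+8 = 2.


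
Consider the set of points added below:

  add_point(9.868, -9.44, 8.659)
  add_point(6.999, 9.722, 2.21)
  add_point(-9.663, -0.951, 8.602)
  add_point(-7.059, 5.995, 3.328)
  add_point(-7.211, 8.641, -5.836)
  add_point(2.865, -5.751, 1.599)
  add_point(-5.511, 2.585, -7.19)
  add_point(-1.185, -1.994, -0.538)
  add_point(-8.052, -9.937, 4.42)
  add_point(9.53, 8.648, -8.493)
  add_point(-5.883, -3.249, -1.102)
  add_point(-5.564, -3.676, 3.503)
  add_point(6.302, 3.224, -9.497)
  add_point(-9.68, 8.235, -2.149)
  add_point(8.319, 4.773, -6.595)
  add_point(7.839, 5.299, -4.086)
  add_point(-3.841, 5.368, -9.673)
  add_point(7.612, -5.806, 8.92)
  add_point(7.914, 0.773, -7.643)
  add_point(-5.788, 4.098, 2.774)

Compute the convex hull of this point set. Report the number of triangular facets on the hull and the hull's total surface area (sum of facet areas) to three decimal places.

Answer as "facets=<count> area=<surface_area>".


facets=22 area=1288.140

Points on the hull: [0, 1, 2, 3, 4, 6, 8, 9, 12, 13, 16, 17, 18] (13 of 20).

Per-facet area ½‖(b−a)×(c−a)‖:
  f1: (p2, p8, p13) → 68.4626
  f2: (p2, p8, p0) → 92.4287
  f3: (p6, p8, p13) → 74.6090
  f4: (p4, p9, p16) → 39.1695
  f5: (p4, p6, p13) → 13.9343
  f6: (p4, p6, p16) → 12.0192
  f7: (p18, p9, p0) → 63.4996
  f8: (p18, p6, p8) → 116.7038
  f9: (p18, p8, p0) → 171.0725
  f10: (p1, p9, p0) → 110.9344
  f11: (p1, p4, p13) → 36.3435
  f12: (p1, p4, p9) → 86.7077
  f13: (p12, p9, p16) → 31.3777
  f14: (p12, p18, p9) → 10.6435
  f15: (p12, p6, p16) → 20.5202
  f16: (p12, p18, p6) → 19.8456
  f17: (p17, p2, p0) → 26.0718
  f18: (p17, p1, p0) → 23.0150
  f19: (p17, p1, p2) → 145.3645
  f20: (p3, p2, p13) → 22.6639
  f21: (p3, p1, p13) → 45.8561
  f22: (p3, p1, p2) → 56.8967
Σ area = 1288.140

Euler: V−E+F = 13−33+22 = 2.
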